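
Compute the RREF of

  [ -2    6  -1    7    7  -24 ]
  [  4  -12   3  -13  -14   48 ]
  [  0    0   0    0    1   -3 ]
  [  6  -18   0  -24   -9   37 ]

[[1, -3, 0, -4, 0, 0], [0, 0, 1, 1, 0, 0], [0, 0, 0, 0, 1, 0], [0, 0, 0, 0, 0, 1]]

R1 → -1/2·R1
  [ 1   -3  1/2  -7/2  -7/2  12 ]
  [ 4  -12    3   -13   -14  48 ]
  [ 0    0    0     0     1  -3 ]
  [ 6  -18    0   -24    -9  37 ]
R2 → R2 − 4·R1
  [ 1   -3  1/2  -7/2  -7/2  12 ]
  [ 0    0    1     1     0   0 ]
  [ 0    0    0     0     1  -3 ]
  [ 6  -18    0   -24    -9  37 ]
R4 → R4 − 6·R1
  [ 1  -3  1/2  -7/2  -7/2   12 ]
  [ 0   0    1     1     0    0 ]
  [ 0   0    0     0     1   -3 ]
  [ 0   0   -3    -3    12  -35 ]
R4 → R4 + 3·R2
  [ 1  -3  1/2  -7/2  -7/2   12 ]
  [ 0   0    1     1     0    0 ]
  [ 0   0    0     0     1   -3 ]
  [ 0   0    0     0    12  -35 ]
R4 → R4 − 12·R3
  [ 1  -3  1/2  -7/2  -7/2  12 ]
  [ 0   0    1     1     0   0 ]
  [ 0   0    0     0     1  -3 ]
  [ 0   0    0     0     0   1 ]
R3 → R3 + 3·R4
  [ 1  -3  1/2  -7/2  -7/2  12 ]
  [ 0   0    1     1     0   0 ]
  [ 0   0    0     0     1   0 ]
  [ 0   0    0     0     0   1 ]
R1 → R1 − 12·R4
  [ 1  -3  1/2  -7/2  -7/2  0 ]
  [ 0   0    1     1     0  0 ]
  [ 0   0    0     0     1  0 ]
  [ 0   0    0     0     0  1 ]
R1 → R1 + 7/2·R3
  [ 1  -3  1/2  -7/2  0  0 ]
  [ 0   0    1     1  0  0 ]
  [ 0   0    0     0  1  0 ]
  [ 0   0    0     0  0  1 ]
R1 → R1 − 1/2·R2
  [ 1  -3  0  -4  0  0 ]
  [ 0   0  1   1  0  0 ]
  [ 0   0  0   0  1  0 ]
  [ 0   0  0   0  0  1 ]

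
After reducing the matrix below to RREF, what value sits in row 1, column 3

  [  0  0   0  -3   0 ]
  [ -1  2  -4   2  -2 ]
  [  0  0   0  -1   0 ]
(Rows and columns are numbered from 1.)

ρ1 <=> ρ2
  [ -1  2  -4   2  -2 ]
  [  0  0   0  -3   0 ]
  [  0  0   0  -1   0 ]
ρ1 := -1·ρ1
  [ 1  -2  4  -2  2 ]
  [ 0   0  0  -3  0 ]
  [ 0   0  0  -1  0 ]
ρ2 := -1/3·ρ2
  [ 1  -2  4  -2  2 ]
  [ 0   0  0   1  0 ]
  [ 0   0  0  -1  0 ]
ρ3 := ρ3 + ρ2
  [ 1  -2  4  -2  2 ]
  [ 0   0  0   1  0 ]
  [ 0   0  0   0  0 ]
ρ1 := ρ1 + 2·ρ2
  [ 1  -2  4  0  2 ]
  [ 0   0  0  1  0 ]
  [ 0   0  0  0  0 ]

4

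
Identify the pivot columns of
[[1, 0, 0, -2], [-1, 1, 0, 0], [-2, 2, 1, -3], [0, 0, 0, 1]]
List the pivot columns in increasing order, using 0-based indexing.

Add R1 to R2.
  [  1  0  0  -2 ]
  [  0  1  0  -2 ]
  [ -2  2  1  -3 ]
  [  0  0  0   1 ]
Add 2 times R1 to R3.
  [ 1  0  0  -2 ]
  [ 0  1  0  -2 ]
  [ 0  2  1  -7 ]
  [ 0  0  0   1 ]
Subtract 2 times R2 from R3.
  [ 1  0  0  -2 ]
  [ 0  1  0  -2 ]
  [ 0  0  1  -3 ]
  [ 0  0  0   1 ]
Add 3 times R4 to R3.
  [ 1  0  0  -2 ]
  [ 0  1  0  -2 ]
  [ 0  0  1   0 ]
  [ 0  0  0   1 ]
Add 2 times R4 to R2.
  [ 1  0  0  -2 ]
  [ 0  1  0   0 ]
  [ 0  0  1   0 ]
  [ 0  0  0   1 ]
Add 2 times R4 to R1.
  [ 1  0  0  0 ]
  [ 0  1  0  0 ]
  [ 0  0  1  0 ]
  [ 0  0  0  1 ]
Pivot columns are the columns containing a leading 1.

0, 1, 2, 3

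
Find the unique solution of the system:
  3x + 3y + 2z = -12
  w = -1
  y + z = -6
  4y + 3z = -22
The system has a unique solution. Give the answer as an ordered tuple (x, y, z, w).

Form the augmented matrix and row-reduce:
  [ 3  3  2  0  |  -12 ]
  [ 0  0  0  1  |   -1 ]
  [ 0  1  1  0  |   -6 ]
  [ 0  4  3  0  |  -22 ]
Multiply R1 by 1/3.
  [ 1  1  2/3  0  |   -4 ]
  [ 0  0    0  1  |   -1 ]
  [ 0  1    1  0  |   -6 ]
  [ 0  4    3  0  |  -22 ]
Swap R2 and R3.
  [ 1  1  2/3  0  |   -4 ]
  [ 0  1    1  0  |   -6 ]
  [ 0  0    0  1  |   -1 ]
  [ 0  4    3  0  |  -22 ]
Subtract 4 times R2 from R4.
  [ 1  1  2/3  0  |  -4 ]
  [ 0  1    1  0  |  -6 ]
  [ 0  0    0  1  |  -1 ]
  [ 0  0   -1  0  |   2 ]
Swap R3 and R4.
  [ 1  1  2/3  0  |  -4 ]
  [ 0  1    1  0  |  -6 ]
  [ 0  0   -1  0  |   2 ]
  [ 0  0    0  1  |  -1 ]
Multiply R3 by -1.
  [ 1  1  2/3  0  |  -4 ]
  [ 0  1    1  0  |  -6 ]
  [ 0  0    1  0  |  -2 ]
  [ 0  0    0  1  |  -1 ]
Subtract R3 from R2.
  [ 1  1  2/3  0  |  -4 ]
  [ 0  1    0  0  |  -4 ]
  [ 0  0    1  0  |  -2 ]
  [ 0  0    0  1  |  -1 ]
Subtract 2/3 times R3 from R1.
  [ 1  1  0  0  |  -8/3 ]
  [ 0  1  0  0  |    -4 ]
  [ 0  0  1  0  |    -2 ]
  [ 0  0  0  1  |    -1 ]
Subtract R2 from R1.
  [ 1  0  0  0  |  4/3 ]
  [ 0  1  0  0  |   -4 ]
  [ 0  0  1  0  |   -2 ]
  [ 0  0  0  1  |   -1 ]
Reading off the last column: x = 4/3, y = -4, z = -2, w = -1.

(4/3, -4, -2, -1)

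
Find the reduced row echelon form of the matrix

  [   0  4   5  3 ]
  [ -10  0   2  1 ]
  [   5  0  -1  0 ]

R1 ↔ R2
  [ -10  0   2  1 ]
  [   0  4   5  3 ]
  [   5  0  -1  0 ]
R1 → -1/10·R1
  [ 1  0  -1/5  -1/10 ]
  [ 0  4     5      3 ]
  [ 5  0    -1      0 ]
R3 → R3 − 5·R1
  [ 1  0  -1/5  -1/10 ]
  [ 0  4     5      3 ]
  [ 0  0     0    1/2 ]
R2 → 1/4·R2
  [ 1  0  -1/5  -1/10 ]
  [ 0  1   5/4    3/4 ]
  [ 0  0     0    1/2 ]
R3 → 2·R3
  [ 1  0  -1/5  -1/10 ]
  [ 0  1   5/4    3/4 ]
  [ 0  0     0      1 ]
R2 → R2 − 3/4·R3
  [ 1  0  -1/5  -1/10 ]
  [ 0  1   5/4      0 ]
  [ 0  0     0      1 ]
R1 → R1 + 1/10·R3
  [ 1  0  -1/5  0 ]
  [ 0  1   5/4  0 ]
  [ 0  0     0  1 ]

[[1, 0, -1/5, 0], [0, 1, 5/4, 0], [0, 0, 0, 1]]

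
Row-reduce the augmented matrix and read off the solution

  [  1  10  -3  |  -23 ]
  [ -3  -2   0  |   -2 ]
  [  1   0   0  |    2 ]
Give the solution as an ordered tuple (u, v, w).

(2, -2, 5/3)

r2 := r2 + 3·r1
  [ 1  10  -3  |  -23 ]
  [ 0  28  -9  |  -71 ]
  [ 1   0   0  |    2 ]
r3 := r3 − r1
  [ 1   10  -3  |  -23 ]
  [ 0   28  -9  |  -71 ]
  [ 0  -10   3  |   25 ]
r2 := 1/28·r2
  [ 1   10     -3  |     -23 ]
  [ 0    1  -9/28  |  -71/28 ]
  [ 0  -10      3  |      25 ]
r3 := r3 + 10·r2
  [ 1  10     -3  |     -23 ]
  [ 0   1  -9/28  |  -71/28 ]
  [ 0   0  -3/14  |   -5/14 ]
r3 := -14/3·r3
  [ 1  10     -3  |     -23 ]
  [ 0   1  -9/28  |  -71/28 ]
  [ 0   0      1  |     5/3 ]
r2 := r2 + 9/28·r3
  [ 1  10  -3  |  -23 ]
  [ 0   1   0  |   -2 ]
  [ 0   0   1  |  5/3 ]
r1 := r1 + 3·r3
  [ 1  10  0  |  -18 ]
  [ 0   1  0  |   -2 ]
  [ 0   0  1  |  5/3 ]
r1 := r1 − 10·r2
  [ 1  0  0  |    2 ]
  [ 0  1  0  |   -2 ]
  [ 0  0  1  |  5/3 ]
Reading off the last column: u = 2, v = -2, w = 5/3.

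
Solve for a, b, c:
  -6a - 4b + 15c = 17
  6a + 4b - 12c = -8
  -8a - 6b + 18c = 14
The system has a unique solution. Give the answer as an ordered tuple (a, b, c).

Form the augmented matrix and row-reduce:
  [ -6  -4   15  |  17 ]
  [  6   4  -12  |  -8 ]
  [ -8  -6   18  |  14 ]
R1 → -1/6·R1
  [  1  2/3  -5/2  |  -17/6 ]
  [  6    4   -12  |     -8 ]
  [ -8   -6    18  |     14 ]
R2 → R2 − 6·R1
  [  1  2/3  -5/2  |  -17/6 ]
  [  0    0     3  |      9 ]
  [ -8   -6    18  |     14 ]
R3 → R3 + 8·R1
  [ 1   2/3  -5/2  |  -17/6 ]
  [ 0     0     3  |      9 ]
  [ 0  -2/3    -2  |  -26/3 ]
R2 <-> R3
  [ 1   2/3  -5/2  |  -17/6 ]
  [ 0  -2/3    -2  |  -26/3 ]
  [ 0     0     3  |      9 ]
R2 → -3/2·R2
  [ 1  2/3  -5/2  |  -17/6 ]
  [ 0    1     3  |     13 ]
  [ 0    0     3  |      9 ]
R3 → 1/3·R3
  [ 1  2/3  -5/2  |  -17/6 ]
  [ 0    1     3  |     13 ]
  [ 0    0     1  |      3 ]
R2 → R2 − 3·R3
  [ 1  2/3  -5/2  |  -17/6 ]
  [ 0    1     0  |      4 ]
  [ 0    0     1  |      3 ]
R1 → R1 + 5/2·R3
  [ 1  2/3  0  |  14/3 ]
  [ 0    1  0  |     4 ]
  [ 0    0  1  |     3 ]
R1 → R1 − 2/3·R2
  [ 1  0  0  |  2 ]
  [ 0  1  0  |  4 ]
  [ 0  0  1  |  3 ]
Reading off the last column: a = 2, b = 4, c = 3.

(2, 4, 3)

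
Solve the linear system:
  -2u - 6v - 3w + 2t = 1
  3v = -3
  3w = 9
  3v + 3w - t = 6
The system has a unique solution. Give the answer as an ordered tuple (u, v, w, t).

Form the augmented matrix and row-reduce:
  [ -2  -6  -3   2  |   1 ]
  [  0   3   0   0  |  -3 ]
  [  0   0   3   0  |   9 ]
  [  0   3   3  -1  |   6 ]
Multiply R1 by -1/2.
  [ 1  3  3/2  -1  |  -1/2 ]
  [ 0  3    0   0  |    -3 ]
  [ 0  0    3   0  |     9 ]
  [ 0  3    3  -1  |     6 ]
Multiply R2 by 1/3.
  [ 1  3  3/2  -1  |  -1/2 ]
  [ 0  1    0   0  |    -1 ]
  [ 0  0    3   0  |     9 ]
  [ 0  3    3  -1  |     6 ]
Subtract 3 times R2 from R4.
  [ 1  3  3/2  -1  |  -1/2 ]
  [ 0  1    0   0  |    -1 ]
  [ 0  0    3   0  |     9 ]
  [ 0  0    3  -1  |     9 ]
Multiply R3 by 1/3.
  [ 1  3  3/2  -1  |  -1/2 ]
  [ 0  1    0   0  |    -1 ]
  [ 0  0    1   0  |     3 ]
  [ 0  0    3  -1  |     9 ]
Subtract 3 times R3 from R4.
  [ 1  3  3/2  -1  |  -1/2 ]
  [ 0  1    0   0  |    -1 ]
  [ 0  0    1   0  |     3 ]
  [ 0  0    0  -1  |     0 ]
Multiply R4 by -1.
  [ 1  3  3/2  -1  |  -1/2 ]
  [ 0  1    0   0  |    -1 ]
  [ 0  0    1   0  |     3 ]
  [ 0  0    0   1  |     0 ]
Add R4 to R1.
  [ 1  3  3/2  0  |  -1/2 ]
  [ 0  1    0  0  |    -1 ]
  [ 0  0    1  0  |     3 ]
  [ 0  0    0  1  |     0 ]
Subtract 3/2 times R3 from R1.
  [ 1  3  0  0  |  -5 ]
  [ 0  1  0  0  |  -1 ]
  [ 0  0  1  0  |   3 ]
  [ 0  0  0  1  |   0 ]
Subtract 3 times R2 from R1.
  [ 1  0  0  0  |  -2 ]
  [ 0  1  0  0  |  -1 ]
  [ 0  0  1  0  |   3 ]
  [ 0  0  0  1  |   0 ]
Reading off the last column: u = -2, v = -1, w = 3, t = 0.

(-2, -1, 3, 0)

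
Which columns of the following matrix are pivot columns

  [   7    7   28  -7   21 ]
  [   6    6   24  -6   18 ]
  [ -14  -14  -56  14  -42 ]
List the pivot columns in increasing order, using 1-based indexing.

Multiply r1 by 1/7.
  [   1    1    4  -1    3 ]
  [   6    6   24  -6   18 ]
  [ -14  -14  -56  14  -42 ]
Subtract 6 times r1 from r2.
  [   1    1    4  -1    3 ]
  [   0    0    0   0    0 ]
  [ -14  -14  -56  14  -42 ]
Add 14 times r1 to r3.
  [ 1  1  4  -1  3 ]
  [ 0  0  0   0  0 ]
  [ 0  0  0   0  0 ]
Pivot columns are the columns containing a leading 1.

1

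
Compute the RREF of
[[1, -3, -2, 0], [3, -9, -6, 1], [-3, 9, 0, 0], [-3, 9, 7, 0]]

Subtract 3 times R1 from R2.
  [  1  -3  -2  0 ]
  [  0   0   0  1 ]
  [ -3   9   0  0 ]
  [ -3   9   7  0 ]
Add 3 times R1 to R3.
  [  1  -3  -2  0 ]
  [  0   0   0  1 ]
  [  0   0  -6  0 ]
  [ -3   9   7  0 ]
Add 3 times R1 to R4.
  [ 1  -3  -2  0 ]
  [ 0   0   0  1 ]
  [ 0   0  -6  0 ]
  [ 0   0   1  0 ]
Swap R2 and R3.
  [ 1  -3  -2  0 ]
  [ 0   0  -6  0 ]
  [ 0   0   0  1 ]
  [ 0   0   1  0 ]
Multiply R2 by -1/6.
  [ 1  -3  -2  0 ]
  [ 0   0   1  0 ]
  [ 0   0   0  1 ]
  [ 0   0   1  0 ]
Subtract R2 from R4.
  [ 1  -3  -2  0 ]
  [ 0   0   1  0 ]
  [ 0   0   0  1 ]
  [ 0   0   0  0 ]
Add 2 times R2 to R1.
  [ 1  -3  0  0 ]
  [ 0   0  1  0 ]
  [ 0   0  0  1 ]
  [ 0   0  0  0 ]

[[1, -3, 0, 0], [0, 0, 1, 0], [0, 0, 0, 1], [0, 0, 0, 0]]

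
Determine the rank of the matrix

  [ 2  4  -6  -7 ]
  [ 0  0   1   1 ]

Multiply ρ1 by 1/2.
  [ 1  2  -3  -7/2 ]
  [ 0  0   1     1 ]
Add 3 times ρ2 to ρ1.
  [ 1  2  0  -1/2 ]
  [ 0  0  1     1 ]
The reduced form has 2 nonzero rows.

rank = 2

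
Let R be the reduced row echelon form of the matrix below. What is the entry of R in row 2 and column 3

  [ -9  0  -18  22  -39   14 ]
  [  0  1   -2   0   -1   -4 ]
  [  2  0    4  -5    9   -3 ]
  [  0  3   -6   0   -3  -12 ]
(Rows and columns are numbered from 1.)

Multiply r1 by -1/9.
  [ 1  0   2  -22/9  13/3  -14/9 ]
  [ 0  1  -2      0    -1     -4 ]
  [ 2  0   4     -5     9     -3 ]
  [ 0  3  -6      0    -3    -12 ]
Subtract 2 times r1 from r3.
  [ 1  0   2  -22/9  13/3  -14/9 ]
  [ 0  1  -2      0    -1     -4 ]
  [ 0  0   0   -1/9   1/3    1/9 ]
  [ 0  3  -6      0    -3    -12 ]
Subtract 3 times r2 from r4.
  [ 1  0   2  -22/9  13/3  -14/9 ]
  [ 0  1  -2      0    -1     -4 ]
  [ 0  0   0   -1/9   1/3    1/9 ]
  [ 0  0   0      0     0      0 ]
Multiply r3 by -9.
  [ 1  0   2  -22/9  13/3  -14/9 ]
  [ 0  1  -2      0    -1     -4 ]
  [ 0  0   0      1    -3     -1 ]
  [ 0  0   0      0     0      0 ]
Add 22/9 times r3 to r1.
  [ 1  0   2  0  -3  -4 ]
  [ 0  1  -2  0  -1  -4 ]
  [ 0  0   0  1  -3  -1 ]
  [ 0  0   0  0   0   0 ]

-2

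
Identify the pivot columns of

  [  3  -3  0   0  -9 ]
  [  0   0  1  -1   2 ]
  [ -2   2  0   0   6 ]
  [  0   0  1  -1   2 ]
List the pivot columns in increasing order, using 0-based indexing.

Multiply R1 by 1/3.
Add 2 times R1 to R3.
Subtract R2 from R4.
Pivot columns are the columns containing a leading 1.

0, 2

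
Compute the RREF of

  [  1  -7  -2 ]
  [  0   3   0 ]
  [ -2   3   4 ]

[[1, 0, -2], [0, 1, 0], [0, 0, 0]]

R3 := R3 + 2·R1
  [ 1   -7  -2 ]
  [ 0    3   0 ]
  [ 0  -11   0 ]
R2 := 1/3·R2
  [ 1   -7  -2 ]
  [ 0    1   0 ]
  [ 0  -11   0 ]
R3 := R3 + 11·R2
  [ 1  -7  -2 ]
  [ 0   1   0 ]
  [ 0   0   0 ]
R1 := R1 + 7·R2
  [ 1  0  -2 ]
  [ 0  1   0 ]
  [ 0  0   0 ]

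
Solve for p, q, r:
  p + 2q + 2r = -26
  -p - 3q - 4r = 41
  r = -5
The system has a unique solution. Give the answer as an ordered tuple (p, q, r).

(-6, -5, -5)

Form the augmented matrix and row-reduce:
  [  1   2   2  |  -26 ]
  [ -1  -3  -4  |   41 ]
  [  0   0   1  |   -5 ]
R2 -> R2 + R1
  [ 1   2   2  |  -26 ]
  [ 0  -1  -2  |   15 ]
  [ 0   0   1  |   -5 ]
R2 -> -1·R2
  [ 1  2  2  |  -26 ]
  [ 0  1  2  |  -15 ]
  [ 0  0  1  |   -5 ]
R2 -> R2 − 2·R3
  [ 1  2  2  |  -26 ]
  [ 0  1  0  |   -5 ]
  [ 0  0  1  |   -5 ]
R1 -> R1 − 2·R3
  [ 1  2  0  |  -16 ]
  [ 0  1  0  |   -5 ]
  [ 0  0  1  |   -5 ]
R1 -> R1 − 2·R2
  [ 1  0  0  |  -6 ]
  [ 0  1  0  |  -5 ]
  [ 0  0  1  |  -5 ]
Reading off the last column: p = -6, q = -5, r = -5.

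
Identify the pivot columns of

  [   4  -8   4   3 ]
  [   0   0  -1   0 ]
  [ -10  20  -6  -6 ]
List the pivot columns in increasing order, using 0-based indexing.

r1 := 1/4·r1
  [   1  -2   1  3/4 ]
  [   0   0  -1    0 ]
  [ -10  20  -6   -6 ]
r3 := r3 + 10·r1
  [ 1  -2   1  3/4 ]
  [ 0   0  -1    0 ]
  [ 0   0   4  3/2 ]
r2 := -1·r2
  [ 1  -2  1  3/4 ]
  [ 0   0  1    0 ]
  [ 0   0  4  3/2 ]
r3 := r3 − 4·r2
  [ 1  -2  1  3/4 ]
  [ 0   0  1    0 ]
  [ 0   0  0  3/2 ]
r3 := 2/3·r3
  [ 1  -2  1  3/4 ]
  [ 0   0  1    0 ]
  [ 0   0  0    1 ]
r1 := r1 − 3/4·r3
  [ 1  -2  1  0 ]
  [ 0   0  1  0 ]
  [ 0   0  0  1 ]
r1 := r1 − r2
  [ 1  -2  0  0 ]
  [ 0   0  1  0 ]
  [ 0   0  0  1 ]
Pivot columns are the columns containing a leading 1.

0, 2, 3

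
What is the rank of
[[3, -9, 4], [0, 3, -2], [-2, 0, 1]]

rank = 3

r1 ← 1/3·r1
  [  1  -3  4/3 ]
  [  0   3   -2 ]
  [ -2   0    1 ]
r3 ← r3 + 2·r1
  [ 1  -3   4/3 ]
  [ 0   3    -2 ]
  [ 0  -6  11/3 ]
r2 ← 1/3·r2
  [ 1  -3   4/3 ]
  [ 0   1  -2/3 ]
  [ 0  -6  11/3 ]
r3 ← r3 + 6·r2
  [ 1  -3   4/3 ]
  [ 0   1  -2/3 ]
  [ 0   0  -1/3 ]
r3 ← -3·r3
  [ 1  -3   4/3 ]
  [ 0   1  -2/3 ]
  [ 0   0     1 ]
r2 ← r2 + 2/3·r3
  [ 1  -3  4/3 ]
  [ 0   1    0 ]
  [ 0   0    1 ]
r1 ← r1 − 4/3·r3
  [ 1  -3  0 ]
  [ 0   1  0 ]
  [ 0   0  1 ]
r1 ← r1 + 3·r2
  [ 1  0  0 ]
  [ 0  1  0 ]
  [ 0  0  1 ]
The reduced form has 3 nonzero rows.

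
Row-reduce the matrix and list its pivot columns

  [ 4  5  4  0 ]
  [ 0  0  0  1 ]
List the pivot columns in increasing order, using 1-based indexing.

1, 4

ρ1 ← 1/4·ρ1
  [ 1  5/4  1  0 ]
  [ 0    0  0  1 ]
Pivot columns are the columns containing a leading 1.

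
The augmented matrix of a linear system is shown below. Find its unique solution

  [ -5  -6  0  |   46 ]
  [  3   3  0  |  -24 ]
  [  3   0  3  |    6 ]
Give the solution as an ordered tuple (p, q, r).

(-2, -6, 4)

r1 := -1/5·r1
  [ 1  6/5  0  |  -46/5 ]
  [ 3    3  0  |    -24 ]
  [ 3    0  3  |      6 ]
r2 := r2 − 3·r1
  [ 1   6/5  0  |  -46/5 ]
  [ 0  -3/5  0  |   18/5 ]
  [ 3     0  3  |      6 ]
r3 := r3 − 3·r1
  [ 1    6/5  0  |  -46/5 ]
  [ 0   -3/5  0  |   18/5 ]
  [ 0  -18/5  3  |  168/5 ]
r2 := -5/3·r2
  [ 1    6/5  0  |  -46/5 ]
  [ 0      1  0  |     -6 ]
  [ 0  -18/5  3  |  168/5 ]
r3 := r3 + 18/5·r2
  [ 1  6/5  0  |  -46/5 ]
  [ 0    1  0  |     -6 ]
  [ 0    0  3  |     12 ]
r3 := 1/3·r3
  [ 1  6/5  0  |  -46/5 ]
  [ 0    1  0  |     -6 ]
  [ 0    0  1  |      4 ]
r1 := r1 − 6/5·r2
  [ 1  0  0  |  -2 ]
  [ 0  1  0  |  -6 ]
  [ 0  0  1  |   4 ]
Reading off the last column: p = -2, q = -6, r = 4.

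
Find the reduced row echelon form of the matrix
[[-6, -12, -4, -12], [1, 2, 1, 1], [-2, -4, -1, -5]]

[[1, 2, 0, 4], [0, 0, 1, -3], [0, 0, 0, 0]]

R1 := -1/6·R1
R2 := R2 − R1
R3 := R3 + 2·R1
R2 := 3·R2
R3 := R3 − 1/3·R2
R1 := R1 − 2/3·R2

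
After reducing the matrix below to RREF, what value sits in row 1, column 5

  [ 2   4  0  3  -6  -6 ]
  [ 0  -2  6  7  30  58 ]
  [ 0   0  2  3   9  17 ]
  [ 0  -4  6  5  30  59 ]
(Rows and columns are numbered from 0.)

ρ1 -> 1/2·ρ1
  [ 1   2  0  3/2  -3  -3 ]
  [ 0  -2  6    7  30  58 ]
  [ 0   0  2    3   9  17 ]
  [ 0  -4  6    5  30  59 ]
ρ2 -> -1/2·ρ2
  [ 1   2   0   3/2   -3   -3 ]
  [ 0   1  -3  -7/2  -15  -29 ]
  [ 0   0   2     3    9   17 ]
  [ 0  -4   6     5   30   59 ]
ρ4 -> ρ4 + 4·ρ2
  [ 1  2   0   3/2   -3   -3 ]
  [ 0  1  -3  -7/2  -15  -29 ]
  [ 0  0   2     3    9   17 ]
  [ 0  0  -6    -9  -30  -57 ]
ρ3 -> 1/2·ρ3
  [ 1  2   0   3/2   -3    -3 ]
  [ 0  1  -3  -7/2  -15   -29 ]
  [ 0  0   1   3/2  9/2  17/2 ]
  [ 0  0  -6    -9  -30   -57 ]
ρ4 -> ρ4 + 6·ρ3
  [ 1  2   0   3/2   -3    -3 ]
  [ 0  1  -3  -7/2  -15   -29 ]
  [ 0  0   1   3/2  9/2  17/2 ]
  [ 0  0   0     0   -3    -6 ]
ρ4 -> -1/3·ρ4
  [ 1  2   0   3/2   -3    -3 ]
  [ 0  1  -3  -7/2  -15   -29 ]
  [ 0  0   1   3/2  9/2  17/2 ]
  [ 0  0   0     0    1     2 ]
ρ3 -> ρ3 − 9/2·ρ4
  [ 1  2   0   3/2   -3    -3 ]
  [ 0  1  -3  -7/2  -15   -29 ]
  [ 0  0   1   3/2    0  -1/2 ]
  [ 0  0   0     0    1     2 ]
ρ2 -> ρ2 + 15·ρ4
  [ 1  2   0   3/2  -3    -3 ]
  [ 0  1  -3  -7/2   0     1 ]
  [ 0  0   1   3/2   0  -1/2 ]
  [ 0  0   0     0   1     2 ]
ρ1 -> ρ1 + 3·ρ4
  [ 1  2   0   3/2  0     3 ]
  [ 0  1  -3  -7/2  0     1 ]
  [ 0  0   1   3/2  0  -1/2 ]
  [ 0  0   0     0  1     2 ]
ρ2 -> ρ2 + 3·ρ3
  [ 1  2  0  3/2  0     3 ]
  [ 0  1  0    1  0  -1/2 ]
  [ 0  0  1  3/2  0  -1/2 ]
  [ 0  0  0    0  1     2 ]
ρ1 -> ρ1 − 2·ρ2
  [ 1  0  0  -1/2  0     4 ]
  [ 0  1  0     1  0  -1/2 ]
  [ 0  0  1   3/2  0  -1/2 ]
  [ 0  0  0     0  1     2 ]

-1/2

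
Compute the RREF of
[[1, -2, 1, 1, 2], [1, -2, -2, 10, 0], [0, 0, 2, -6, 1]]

R2 → R2 − R1
  [ 1  -2   1   1   2 ]
  [ 0   0  -3   9  -2 ]
  [ 0   0   2  -6   1 ]
R2 → -1/3·R2
  [ 1  -2  1   1    2 ]
  [ 0   0  1  -3  2/3 ]
  [ 0   0  2  -6    1 ]
R3 → R3 − 2·R2
  [ 1  -2  1   1     2 ]
  [ 0   0  1  -3   2/3 ]
  [ 0   0  0   0  -1/3 ]
R3 → -3·R3
  [ 1  -2  1   1    2 ]
  [ 0   0  1  -3  2/3 ]
  [ 0   0  0   0    1 ]
R2 → R2 − 2/3·R3
  [ 1  -2  1   1  2 ]
  [ 0   0  1  -3  0 ]
  [ 0   0  0   0  1 ]
R1 → R1 − 2·R3
  [ 1  -2  1   1  0 ]
  [ 0   0  1  -3  0 ]
  [ 0   0  0   0  1 ]
R1 → R1 − R2
  [ 1  -2  0   4  0 ]
  [ 0   0  1  -3  0 ]
  [ 0   0  0   0  1 ]

[[1, -2, 0, 4, 0], [0, 0, 1, -3, 0], [0, 0, 0, 0, 1]]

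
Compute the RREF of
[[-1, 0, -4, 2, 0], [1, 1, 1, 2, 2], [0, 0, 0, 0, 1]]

r1 := -1·r1
  [ 1  0  4  -2  0 ]
  [ 1  1  1   2  2 ]
  [ 0  0  0   0  1 ]
r2 := r2 − r1
  [ 1  0   4  -2  0 ]
  [ 0  1  -3   4  2 ]
  [ 0  0   0   0  1 ]
r2 := r2 − 2·r3
  [ 1  0   4  -2  0 ]
  [ 0  1  -3   4  0 ]
  [ 0  0   0   0  1 ]

[[1, 0, 4, -2, 0], [0, 1, -3, 4, 0], [0, 0, 0, 0, 1]]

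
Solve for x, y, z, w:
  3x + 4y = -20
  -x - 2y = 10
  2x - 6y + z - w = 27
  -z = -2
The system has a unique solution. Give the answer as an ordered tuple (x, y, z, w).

(0, -5, 2, 5)

Form the augmented matrix and row-reduce:
  [  3   4   0   0  |  -20 ]
  [ -1  -2   0   0  |   10 ]
  [  2  -6   1  -1  |   27 ]
  [  0   0  -1   0  |   -2 ]
R1 ← 1/3·R1
  [  1  4/3   0   0  |  -20/3 ]
  [ -1   -2   0   0  |     10 ]
  [  2   -6   1  -1  |     27 ]
  [  0    0  -1   0  |     -2 ]
R2 ← R2 + R1
  [ 1   4/3   0   0  |  -20/3 ]
  [ 0  -2/3   0   0  |   10/3 ]
  [ 2    -6   1  -1  |     27 ]
  [ 0     0  -1   0  |     -2 ]
R3 ← R3 − 2·R1
  [ 1    4/3   0   0  |  -20/3 ]
  [ 0   -2/3   0   0  |   10/3 ]
  [ 0  -26/3   1  -1  |  121/3 ]
  [ 0      0  -1   0  |     -2 ]
R2 ← -3/2·R2
  [ 1    4/3   0   0  |  -20/3 ]
  [ 0      1   0   0  |     -5 ]
  [ 0  -26/3   1  -1  |  121/3 ]
  [ 0      0  -1   0  |     -2 ]
R3 ← R3 + 26/3·R2
  [ 1  4/3   0   0  |  -20/3 ]
  [ 0    1   0   0  |     -5 ]
  [ 0    0   1  -1  |     -3 ]
  [ 0    0  -1   0  |     -2 ]
R4 ← R4 + R3
  [ 1  4/3  0   0  |  -20/3 ]
  [ 0    1  0   0  |     -5 ]
  [ 0    0  1  -1  |     -3 ]
  [ 0    0  0  -1  |     -5 ]
R4 ← -1·R4
  [ 1  4/3  0   0  |  -20/3 ]
  [ 0    1  0   0  |     -5 ]
  [ 0    0  1  -1  |     -3 ]
  [ 0    0  0   1  |      5 ]
R3 ← R3 + R4
  [ 1  4/3  0  0  |  -20/3 ]
  [ 0    1  0  0  |     -5 ]
  [ 0    0  1  0  |      2 ]
  [ 0    0  0  1  |      5 ]
R1 ← R1 − 4/3·R2
  [ 1  0  0  0  |   0 ]
  [ 0  1  0  0  |  -5 ]
  [ 0  0  1  0  |   2 ]
  [ 0  0  0  1  |   5 ]
Reading off the last column: x = 0, y = -5, z = 2, w = 5.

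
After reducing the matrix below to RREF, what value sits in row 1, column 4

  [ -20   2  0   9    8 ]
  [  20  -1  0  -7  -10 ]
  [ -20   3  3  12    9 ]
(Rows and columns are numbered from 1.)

-1/4

ρ1 ← -1/20·ρ1
  [   1  -1/10  0  -9/20  -2/5 ]
  [  20     -1  0     -7   -10 ]
  [ -20      3  3     12     9 ]
ρ2 ← ρ2 − 20·ρ1
  [   1  -1/10  0  -9/20  -2/5 ]
  [   0      1  0      2    -2 ]
  [ -20      3  3     12     9 ]
ρ3 ← ρ3 + 20·ρ1
  [ 1  -1/10  0  -9/20  -2/5 ]
  [ 0      1  0      2    -2 ]
  [ 0      1  3      3     1 ]
ρ3 ← ρ3 − ρ2
  [ 1  -1/10  0  -9/20  -2/5 ]
  [ 0      1  0      2    -2 ]
  [ 0      0  3      1     3 ]
ρ3 ← 1/3·ρ3
  [ 1  -1/10  0  -9/20  -2/5 ]
  [ 0      1  0      2    -2 ]
  [ 0      0  1    1/3     1 ]
ρ1 ← ρ1 + 1/10·ρ2
  [ 1  0  0  -1/4  -3/5 ]
  [ 0  1  0     2    -2 ]
  [ 0  0  1   1/3     1 ]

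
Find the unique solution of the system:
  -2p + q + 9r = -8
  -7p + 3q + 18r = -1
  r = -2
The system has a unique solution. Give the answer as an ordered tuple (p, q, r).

Form the augmented matrix and row-reduce:
  [ -2  1   9  |  -8 ]
  [ -7  3  18  |  -1 ]
  [  0  0   1  |  -2 ]
R1 := -1/2·R1
  [  1  -1/2  -9/2  |   4 ]
  [ -7     3    18  |  -1 ]
  [  0     0     1  |  -2 ]
R2 := R2 + 7·R1
  [ 1  -1/2   -9/2  |   4 ]
  [ 0  -1/2  -27/2  |  27 ]
  [ 0     0      1  |  -2 ]
R2 := -2·R2
  [ 1  -1/2  -9/2  |    4 ]
  [ 0     1    27  |  -54 ]
  [ 0     0     1  |   -2 ]
R2 := R2 − 27·R3
  [ 1  -1/2  -9/2  |   4 ]
  [ 0     1     0  |   0 ]
  [ 0     0     1  |  -2 ]
R1 := R1 + 9/2·R3
  [ 1  -1/2  0  |  -5 ]
  [ 0     1  0  |   0 ]
  [ 0     0  1  |  -2 ]
R1 := R1 + 1/2·R2
  [ 1  0  0  |  -5 ]
  [ 0  1  0  |   0 ]
  [ 0  0  1  |  -2 ]
Reading off the last column: p = -5, q = 0, r = -2.

(-5, 0, -2)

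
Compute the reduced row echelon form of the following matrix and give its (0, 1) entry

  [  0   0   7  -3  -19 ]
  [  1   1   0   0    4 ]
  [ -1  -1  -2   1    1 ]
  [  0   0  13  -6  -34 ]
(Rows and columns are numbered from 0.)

1

Swap R1 and R2.
  [  1   1   0   0    4 ]
  [  0   0   7  -3  -19 ]
  [ -1  -1  -2   1    1 ]
  [  0   0  13  -6  -34 ]
Add R1 to R3.
  [ 1  1   0   0    4 ]
  [ 0  0   7  -3  -19 ]
  [ 0  0  -2   1    5 ]
  [ 0  0  13  -6  -34 ]
Multiply R2 by 1/7.
  [ 1  1   0     0      4 ]
  [ 0  0   1  -3/7  -19/7 ]
  [ 0  0  -2     1      5 ]
  [ 0  0  13    -6    -34 ]
Add 2 times R2 to R3.
  [ 1  1   0     0      4 ]
  [ 0  0   1  -3/7  -19/7 ]
  [ 0  0   0   1/7   -3/7 ]
  [ 0  0  13    -6    -34 ]
Subtract 13 times R2 from R4.
  [ 1  1  0     0      4 ]
  [ 0  0  1  -3/7  -19/7 ]
  [ 0  0  0   1/7   -3/7 ]
  [ 0  0  0  -3/7    9/7 ]
Multiply R3 by 7.
  [ 1  1  0     0      4 ]
  [ 0  0  1  -3/7  -19/7 ]
  [ 0  0  0     1     -3 ]
  [ 0  0  0  -3/7    9/7 ]
Add 3/7 times R3 to R4.
  [ 1  1  0     0      4 ]
  [ 0  0  1  -3/7  -19/7 ]
  [ 0  0  0     1     -3 ]
  [ 0  0  0     0      0 ]
Add 3/7 times R3 to R2.
  [ 1  1  0  0   4 ]
  [ 0  0  1  0  -4 ]
  [ 0  0  0  1  -3 ]
  [ 0  0  0  0   0 ]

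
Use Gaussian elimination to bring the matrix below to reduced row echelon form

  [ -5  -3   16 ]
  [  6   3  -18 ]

R1 -> -1/5·R1
  [ 1  3/5  -16/5 ]
  [ 6    3    -18 ]
R2 -> R2 − 6·R1
  [ 1   3/5  -16/5 ]
  [ 0  -3/5    6/5 ]
R2 -> -5/3·R2
  [ 1  3/5  -16/5 ]
  [ 0    1     -2 ]
R1 -> R1 − 3/5·R2
  [ 1  0  -2 ]
  [ 0  1  -2 ]

[[1, 0, -2], [0, 1, -2]]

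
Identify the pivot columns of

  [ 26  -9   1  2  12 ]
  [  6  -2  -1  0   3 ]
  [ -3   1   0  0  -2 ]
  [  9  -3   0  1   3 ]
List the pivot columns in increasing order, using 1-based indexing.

1, 2, 3, 4

R1 → 1/26·R1
R2 → R2 − 6·R1
R3 → R3 + 3·R1
R4 → R4 − 9·R1
R2 → 13·R2
R3 → R3 + 1/26·R2
R4 → R4 − 3/26·R2
R3 → -2·R3
R4 → R4 − 3/2·R3
R2 → R2 + 6·R4
R1 → R1 − 1/13·R4
R2 → R2 + 16·R3
R1 → R1 − 1/26·R3
R1 → R1 + 9/26·R2
Pivot columns are the columns containing a leading 1.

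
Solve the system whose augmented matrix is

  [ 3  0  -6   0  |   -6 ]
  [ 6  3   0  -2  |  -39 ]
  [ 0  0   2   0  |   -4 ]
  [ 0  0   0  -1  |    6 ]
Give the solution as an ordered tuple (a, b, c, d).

(-6, -5, -2, -6)

R1 -> 1/3·R1
  [ 1  0  -2   0  |   -2 ]
  [ 6  3   0  -2  |  -39 ]
  [ 0  0   2   0  |   -4 ]
  [ 0  0   0  -1  |    6 ]
R2 -> R2 − 6·R1
  [ 1  0  -2   0  |   -2 ]
  [ 0  3  12  -2  |  -27 ]
  [ 0  0   2   0  |   -4 ]
  [ 0  0   0  -1  |    6 ]
R2 -> 1/3·R2
  [ 1  0  -2     0  |  -2 ]
  [ 0  1   4  -2/3  |  -9 ]
  [ 0  0   2     0  |  -4 ]
  [ 0  0   0    -1  |   6 ]
R3 -> 1/2·R3
  [ 1  0  -2     0  |  -2 ]
  [ 0  1   4  -2/3  |  -9 ]
  [ 0  0   1     0  |  -2 ]
  [ 0  0   0    -1  |   6 ]
R4 -> -1·R4
  [ 1  0  -2     0  |  -2 ]
  [ 0  1   4  -2/3  |  -9 ]
  [ 0  0   1     0  |  -2 ]
  [ 0  0   0     1  |  -6 ]
R2 -> R2 + 2/3·R4
  [ 1  0  -2  0  |   -2 ]
  [ 0  1   4  0  |  -13 ]
  [ 0  0   1  0  |   -2 ]
  [ 0  0   0  1  |   -6 ]
R2 -> R2 − 4·R3
  [ 1  0  -2  0  |  -2 ]
  [ 0  1   0  0  |  -5 ]
  [ 0  0   1  0  |  -2 ]
  [ 0  0   0  1  |  -6 ]
R1 -> R1 + 2·R3
  [ 1  0  0  0  |  -6 ]
  [ 0  1  0  0  |  -5 ]
  [ 0  0  1  0  |  -2 ]
  [ 0  0  0  1  |  -6 ]
Reading off the last column: a = -6, b = -5, c = -2, d = -6.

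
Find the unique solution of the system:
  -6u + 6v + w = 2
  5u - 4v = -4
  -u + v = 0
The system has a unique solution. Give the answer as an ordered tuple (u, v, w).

Form the augmented matrix and row-reduce:
  [ -6   6  1  |   2 ]
  [  5  -4  0  |  -4 ]
  [ -1   1  0  |   0 ]
ρ1 := -1/6·ρ1
  [  1  -1  -1/6  |  -1/3 ]
  [  5  -4     0  |    -4 ]
  [ -1   1     0  |     0 ]
ρ2 := ρ2 − 5·ρ1
  [  1  -1  -1/6  |  -1/3 ]
  [  0   1   5/6  |  -7/3 ]
  [ -1   1     0  |     0 ]
ρ3 := ρ3 + ρ1
  [ 1  -1  -1/6  |  -1/3 ]
  [ 0   1   5/6  |  -7/3 ]
  [ 0   0  -1/6  |  -1/3 ]
ρ3 := -6·ρ3
  [ 1  -1  -1/6  |  -1/3 ]
  [ 0   1   5/6  |  -7/3 ]
  [ 0   0     1  |     2 ]
ρ2 := ρ2 − 5/6·ρ3
  [ 1  -1  -1/6  |  -1/3 ]
  [ 0   1     0  |    -4 ]
  [ 0   0     1  |     2 ]
ρ1 := ρ1 + 1/6·ρ3
  [ 1  -1  0  |   0 ]
  [ 0   1  0  |  -4 ]
  [ 0   0  1  |   2 ]
ρ1 := ρ1 + ρ2
  [ 1  0  0  |  -4 ]
  [ 0  1  0  |  -4 ]
  [ 0  0  1  |   2 ]
Reading off the last column: u = -4, v = -4, w = 2.

(-4, -4, 2)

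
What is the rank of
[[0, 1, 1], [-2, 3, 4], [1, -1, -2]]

ρ1 <=> ρ2
  [ -2   3   4 ]
  [  0   1   1 ]
  [  1  -1  -2 ]
ρ1 → -1/2·ρ1
  [ 1  -3/2  -2 ]
  [ 0     1   1 ]
  [ 1    -1  -2 ]
ρ3 → ρ3 − ρ1
  [ 1  -3/2  -2 ]
  [ 0     1   1 ]
  [ 0   1/2   0 ]
ρ3 → ρ3 − 1/2·ρ2
  [ 1  -3/2    -2 ]
  [ 0     1     1 ]
  [ 0     0  -1/2 ]
ρ3 → -2·ρ3
  [ 1  -3/2  -2 ]
  [ 0     1   1 ]
  [ 0     0   1 ]
ρ2 → ρ2 − ρ3
  [ 1  -3/2  -2 ]
  [ 0     1   0 ]
  [ 0     0   1 ]
ρ1 → ρ1 + 2·ρ3
  [ 1  -3/2  0 ]
  [ 0     1  0 ]
  [ 0     0  1 ]
ρ1 → ρ1 + 3/2·ρ2
  [ 1  0  0 ]
  [ 0  1  0 ]
  [ 0  0  1 ]
The reduced form has 3 nonzero rows.

rank = 3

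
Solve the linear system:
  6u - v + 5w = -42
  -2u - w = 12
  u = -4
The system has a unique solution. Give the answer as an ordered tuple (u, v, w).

Form the augmented matrix and row-reduce:
  [  6  -1   5  |  -42 ]
  [ -2   0  -1  |   12 ]
  [  1   0   0  |   -4 ]
Multiply R1 by 1/6.
  [  1  -1/6  5/6  |  -7 ]
  [ -2     0   -1  |  12 ]
  [  1     0    0  |  -4 ]
Add 2 times R1 to R2.
  [ 1  -1/6  5/6  |  -7 ]
  [ 0  -1/3  2/3  |  -2 ]
  [ 1     0    0  |  -4 ]
Subtract R1 from R3.
  [ 1  -1/6   5/6  |  -7 ]
  [ 0  -1/3   2/3  |  -2 ]
  [ 0   1/6  -5/6  |   3 ]
Multiply R2 by -3.
  [ 1  -1/6   5/6  |  -7 ]
  [ 0     1    -2  |   6 ]
  [ 0   1/6  -5/6  |   3 ]
Subtract 1/6 times R2 from R3.
  [ 1  -1/6   5/6  |  -7 ]
  [ 0     1    -2  |   6 ]
  [ 0     0  -1/2  |   2 ]
Multiply R3 by -2.
  [ 1  -1/6  5/6  |  -7 ]
  [ 0     1   -2  |   6 ]
  [ 0     0    1  |  -4 ]
Add 2 times R3 to R2.
  [ 1  -1/6  5/6  |  -7 ]
  [ 0     1    0  |  -2 ]
  [ 0     0    1  |  -4 ]
Subtract 5/6 times R3 from R1.
  [ 1  -1/6  0  |  -11/3 ]
  [ 0     1  0  |     -2 ]
  [ 0     0  1  |     -4 ]
Add 1/6 times R2 to R1.
  [ 1  0  0  |  -4 ]
  [ 0  1  0  |  -2 ]
  [ 0  0  1  |  -4 ]
Reading off the last column: u = -4, v = -2, w = -4.

(-4, -2, -4)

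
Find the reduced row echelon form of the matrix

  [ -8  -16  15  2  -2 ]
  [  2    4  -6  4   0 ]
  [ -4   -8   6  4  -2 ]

[[1, 2, 0, -4, 0], [0, 0, 1, -2, 0], [0, 0, 0, 0, 1]]

r1 := -1/8·r1
  [  1   2  -15/8  -1/4  1/4 ]
  [  2   4     -6     4    0 ]
  [ -4  -8      6     4   -2 ]
r2 := r2 − 2·r1
  [  1   2  -15/8  -1/4   1/4 ]
  [  0   0   -9/4   9/2  -1/2 ]
  [ -4  -8      6     4    -2 ]
r3 := r3 + 4·r1
  [ 1  2  -15/8  -1/4   1/4 ]
  [ 0  0   -9/4   9/2  -1/2 ]
  [ 0  0   -3/2     3    -1 ]
r2 := -4/9·r2
  [ 1  2  -15/8  -1/4  1/4 ]
  [ 0  0      1    -2  2/9 ]
  [ 0  0   -3/2     3   -1 ]
r3 := r3 + 3/2·r2
  [ 1  2  -15/8  -1/4   1/4 ]
  [ 0  0      1    -2   2/9 ]
  [ 0  0      0     0  -2/3 ]
r3 := -3/2·r3
  [ 1  2  -15/8  -1/4  1/4 ]
  [ 0  0      1    -2  2/9 ]
  [ 0  0      0     0    1 ]
r2 := r2 − 2/9·r3
  [ 1  2  -15/8  -1/4  1/4 ]
  [ 0  0      1    -2    0 ]
  [ 0  0      0     0    1 ]
r1 := r1 − 1/4·r3
  [ 1  2  -15/8  -1/4  0 ]
  [ 0  0      1    -2  0 ]
  [ 0  0      0     0  1 ]
r1 := r1 + 15/8·r2
  [ 1  2  0  -4  0 ]
  [ 0  0  1  -2  0 ]
  [ 0  0  0   0  1 ]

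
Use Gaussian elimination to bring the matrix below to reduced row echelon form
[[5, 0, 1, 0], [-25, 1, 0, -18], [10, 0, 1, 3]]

[[1, 0, 0, 3/5], [0, 1, 0, -3], [0, 0, 1, -3]]

ρ1 ← 1/5·ρ1
  [   1  0  1/5    0 ]
  [ -25  1    0  -18 ]
  [  10  0    1    3 ]
ρ2 ← ρ2 + 25·ρ1
  [  1  0  1/5    0 ]
  [  0  1    5  -18 ]
  [ 10  0    1    3 ]
ρ3 ← ρ3 − 10·ρ1
  [ 1  0  1/5    0 ]
  [ 0  1    5  -18 ]
  [ 0  0   -1    3 ]
ρ3 ← -1·ρ3
  [ 1  0  1/5    0 ]
  [ 0  1    5  -18 ]
  [ 0  0    1   -3 ]
ρ2 ← ρ2 − 5·ρ3
  [ 1  0  1/5   0 ]
  [ 0  1    0  -3 ]
  [ 0  0    1  -3 ]
ρ1 ← ρ1 − 1/5·ρ3
  [ 1  0  0  3/5 ]
  [ 0  1  0   -3 ]
  [ 0  0  1   -3 ]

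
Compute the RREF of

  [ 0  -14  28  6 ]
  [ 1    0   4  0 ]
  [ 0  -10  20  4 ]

R1 <-> R2
  [ 1    0   4  0 ]
  [ 0  -14  28  6 ]
  [ 0  -10  20  4 ]
R2 -> -1/14·R2
  [ 1    0   4     0 ]
  [ 0    1  -2  -3/7 ]
  [ 0  -10  20     4 ]
R3 -> R3 + 10·R2
  [ 1  0   4     0 ]
  [ 0  1  -2  -3/7 ]
  [ 0  0   0  -2/7 ]
R3 -> -7/2·R3
  [ 1  0   4     0 ]
  [ 0  1  -2  -3/7 ]
  [ 0  0   0     1 ]
R2 -> R2 + 3/7·R3
  [ 1  0   4  0 ]
  [ 0  1  -2  0 ]
  [ 0  0   0  1 ]

[[1, 0, 4, 0], [0, 1, -2, 0], [0, 0, 0, 1]]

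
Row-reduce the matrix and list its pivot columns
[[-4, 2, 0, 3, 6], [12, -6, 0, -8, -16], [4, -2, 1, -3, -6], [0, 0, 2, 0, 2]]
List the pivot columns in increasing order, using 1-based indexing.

r1 -> -1/4·r1
  [  1  -1/2  0  -3/4  -3/2 ]
  [ 12    -6  0    -8   -16 ]
  [  4    -2  1    -3    -6 ]
  [  0     0  2     0     2 ]
r2 -> r2 − 12·r1
  [ 1  -1/2  0  -3/4  -3/2 ]
  [ 0     0  0     1     2 ]
  [ 4    -2  1    -3    -6 ]
  [ 0     0  2     0     2 ]
r3 -> r3 − 4·r1
  [ 1  -1/2  0  -3/4  -3/2 ]
  [ 0     0  0     1     2 ]
  [ 0     0  1     0     0 ]
  [ 0     0  2     0     2 ]
r2 <-> r3
  [ 1  -1/2  0  -3/4  -3/2 ]
  [ 0     0  1     0     0 ]
  [ 0     0  0     1     2 ]
  [ 0     0  2     0     2 ]
r4 -> r4 − 2·r2
  [ 1  -1/2  0  -3/4  -3/2 ]
  [ 0     0  1     0     0 ]
  [ 0     0  0     1     2 ]
  [ 0     0  0     0     2 ]
r4 -> 1/2·r4
  [ 1  -1/2  0  -3/4  -3/2 ]
  [ 0     0  1     0     0 ]
  [ 0     0  0     1     2 ]
  [ 0     0  0     0     1 ]
r3 -> r3 − 2·r4
  [ 1  -1/2  0  -3/4  -3/2 ]
  [ 0     0  1     0     0 ]
  [ 0     0  0     1     0 ]
  [ 0     0  0     0     1 ]
r1 -> r1 + 3/2·r4
  [ 1  -1/2  0  -3/4  0 ]
  [ 0     0  1     0  0 ]
  [ 0     0  0     1  0 ]
  [ 0     0  0     0  1 ]
r1 -> r1 + 3/4·r3
  [ 1  -1/2  0  0  0 ]
  [ 0     0  1  0  0 ]
  [ 0     0  0  1  0 ]
  [ 0     0  0  0  1 ]
Pivot columns are the columns containing a leading 1.

1, 3, 4, 5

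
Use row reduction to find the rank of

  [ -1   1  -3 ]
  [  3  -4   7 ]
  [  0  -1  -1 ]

R1 := -1·R1
  [ 1  -1   3 ]
  [ 3  -4   7 ]
  [ 0  -1  -1 ]
R2 := R2 − 3·R1
  [ 1  -1   3 ]
  [ 0  -1  -2 ]
  [ 0  -1  -1 ]
R2 := -1·R2
  [ 1  -1   3 ]
  [ 0   1   2 ]
  [ 0  -1  -1 ]
R3 := R3 + R2
  [ 1  -1  3 ]
  [ 0   1  2 ]
  [ 0   0  1 ]
R2 := R2 − 2·R3
  [ 1  -1  3 ]
  [ 0   1  0 ]
  [ 0   0  1 ]
R1 := R1 − 3·R3
  [ 1  -1  0 ]
  [ 0   1  0 ]
  [ 0   0  1 ]
R1 := R1 + R2
  [ 1  0  0 ]
  [ 0  1  0 ]
  [ 0  0  1 ]
The reduced form has 3 nonzero rows.

rank = 3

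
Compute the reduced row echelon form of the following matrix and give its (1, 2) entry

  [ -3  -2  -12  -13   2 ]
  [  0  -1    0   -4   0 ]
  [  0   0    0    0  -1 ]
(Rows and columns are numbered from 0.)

0

ρ1 → -1/3·ρ1
ρ2 → -1·ρ2
ρ3 → -1·ρ3
ρ1 → ρ1 + 2/3·ρ3
ρ1 → ρ1 − 2/3·ρ2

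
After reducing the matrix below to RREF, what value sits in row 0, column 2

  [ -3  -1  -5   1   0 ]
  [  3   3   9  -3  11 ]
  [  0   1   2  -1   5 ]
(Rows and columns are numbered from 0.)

R1 -> -1/3·R1
  [ 1  1/3  5/3  -1/3   0 ]
  [ 3    3    9    -3  11 ]
  [ 0    1    2    -1   5 ]
R2 -> R2 − 3·R1
  [ 1  1/3  5/3  -1/3   0 ]
  [ 0    2    4    -2  11 ]
  [ 0    1    2    -1   5 ]
R2 -> 1/2·R2
  [ 1  1/3  5/3  -1/3     0 ]
  [ 0    1    2    -1  11/2 ]
  [ 0    1    2    -1     5 ]
R3 -> R3 − R2
  [ 1  1/3  5/3  -1/3     0 ]
  [ 0    1    2    -1  11/2 ]
  [ 0    0    0     0  -1/2 ]
R3 -> -2·R3
  [ 1  1/3  5/3  -1/3     0 ]
  [ 0    1    2    -1  11/2 ]
  [ 0    0    0     0     1 ]
R2 -> R2 − 11/2·R3
  [ 1  1/3  5/3  -1/3  0 ]
  [ 0    1    2    -1  0 ]
  [ 0    0    0     0  1 ]
R1 -> R1 − 1/3·R2
  [ 1  0  1   0  0 ]
  [ 0  1  2  -1  0 ]
  [ 0  0  0   0  1 ]

1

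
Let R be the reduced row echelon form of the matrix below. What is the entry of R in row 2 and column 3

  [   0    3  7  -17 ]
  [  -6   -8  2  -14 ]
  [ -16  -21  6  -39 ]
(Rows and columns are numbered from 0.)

-2

Swap r1 and r2.
  [  -6   -8  2  -14 ]
  [   0    3  7  -17 ]
  [ -16  -21  6  -39 ]
Multiply r1 by -1/6.
  [   1  4/3  -1/3  7/3 ]
  [   0    3     7  -17 ]
  [ -16  -21     6  -39 ]
Add 16 times r1 to r3.
  [ 1  4/3  -1/3   7/3 ]
  [ 0    3     7   -17 ]
  [ 0  1/3   2/3  -5/3 ]
Multiply r2 by 1/3.
  [ 1  4/3  -1/3    7/3 ]
  [ 0    1   7/3  -17/3 ]
  [ 0  1/3   2/3   -5/3 ]
Subtract 1/3 times r2 from r3.
  [ 1  4/3  -1/3    7/3 ]
  [ 0    1   7/3  -17/3 ]
  [ 0    0  -1/9    2/9 ]
Multiply r3 by -9.
  [ 1  4/3  -1/3    7/3 ]
  [ 0    1   7/3  -17/3 ]
  [ 0    0     1     -2 ]
Subtract 7/3 times r3 from r2.
  [ 1  4/3  -1/3  7/3 ]
  [ 0    1     0   -1 ]
  [ 0    0     1   -2 ]
Add 1/3 times r3 to r1.
  [ 1  4/3  0  5/3 ]
  [ 0    1  0   -1 ]
  [ 0    0  1   -2 ]
Subtract 4/3 times r2 from r1.
  [ 1  0  0   3 ]
  [ 0  1  0  -1 ]
  [ 0  0  1  -2 ]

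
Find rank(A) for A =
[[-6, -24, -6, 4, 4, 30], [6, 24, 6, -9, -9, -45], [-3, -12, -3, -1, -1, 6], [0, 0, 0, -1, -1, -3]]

R1 → -1/6·R1
  [  1    4   1  -2/3  -2/3   -5 ]
  [  6   24   6    -9    -9  -45 ]
  [ -3  -12  -3    -1    -1    6 ]
  [  0    0   0    -1    -1   -3 ]
R2 → R2 − 6·R1
  [  1    4   1  -2/3  -2/3   -5 ]
  [  0    0   0    -5    -5  -15 ]
  [ -3  -12  -3    -1    -1    6 ]
  [  0    0   0    -1    -1   -3 ]
R3 → R3 + 3·R1
  [ 1  4  1  -2/3  -2/3   -5 ]
  [ 0  0  0    -5    -5  -15 ]
  [ 0  0  0    -3    -3   -9 ]
  [ 0  0  0    -1    -1   -3 ]
R2 → -1/5·R2
  [ 1  4  1  -2/3  -2/3  -5 ]
  [ 0  0  0     1     1   3 ]
  [ 0  0  0    -3    -3  -9 ]
  [ 0  0  0    -1    -1  -3 ]
R3 → R3 + 3·R2
  [ 1  4  1  -2/3  -2/3  -5 ]
  [ 0  0  0     1     1   3 ]
  [ 0  0  0     0     0   0 ]
  [ 0  0  0    -1    -1  -3 ]
R4 → R4 + R2
  [ 1  4  1  -2/3  -2/3  -5 ]
  [ 0  0  0     1     1   3 ]
  [ 0  0  0     0     0   0 ]
  [ 0  0  0     0     0   0 ]
R1 → R1 + 2/3·R2
  [ 1  4  1  0  0  -3 ]
  [ 0  0  0  1  1   3 ]
  [ 0  0  0  0  0   0 ]
  [ 0  0  0  0  0   0 ]
The reduced form has 2 nonzero rows.

rank = 2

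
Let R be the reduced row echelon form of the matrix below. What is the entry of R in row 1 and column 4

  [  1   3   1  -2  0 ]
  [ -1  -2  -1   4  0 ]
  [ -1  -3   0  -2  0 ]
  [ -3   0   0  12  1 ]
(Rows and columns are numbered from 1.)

r2 → r2 + r1
  [  1   3  1  -2  0 ]
  [  0   1  0   2  0 ]
  [ -1  -3  0  -2  0 ]
  [ -3   0  0  12  1 ]
r3 → r3 + r1
  [  1  3  1  -2  0 ]
  [  0  1  0   2  0 ]
  [  0  0  1  -4  0 ]
  [ -3  0  0  12  1 ]
r4 → r4 + 3·r1
  [ 1  3  1  -2  0 ]
  [ 0  1  0   2  0 ]
  [ 0  0  1  -4  0 ]
  [ 0  9  3   6  1 ]
r4 → r4 − 9·r2
  [ 1  3  1   -2  0 ]
  [ 0  1  0    2  0 ]
  [ 0  0  1   -4  0 ]
  [ 0  0  3  -12  1 ]
r4 → r4 − 3·r3
  [ 1  3  1  -2  0 ]
  [ 0  1  0   2  0 ]
  [ 0  0  1  -4  0 ]
  [ 0  0  0   0  1 ]
r1 → r1 − r3
  [ 1  3  0   2  0 ]
  [ 0  1  0   2  0 ]
  [ 0  0  1  -4  0 ]
  [ 0  0  0   0  1 ]
r1 → r1 − 3·r2
  [ 1  0  0  -4  0 ]
  [ 0  1  0   2  0 ]
  [ 0  0  1  -4  0 ]
  [ 0  0  0   0  1 ]

-4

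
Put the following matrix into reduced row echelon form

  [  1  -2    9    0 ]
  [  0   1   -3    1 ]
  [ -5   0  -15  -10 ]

ρ3 ← ρ3 + 5·ρ1
  [ 1   -2   9    0 ]
  [ 0    1  -3    1 ]
  [ 0  -10  30  -10 ]
ρ3 ← ρ3 + 10·ρ2
  [ 1  -2   9  0 ]
  [ 0   1  -3  1 ]
  [ 0   0   0  0 ]
ρ1 ← ρ1 + 2·ρ2
  [ 1  0   3  2 ]
  [ 0  1  -3  1 ]
  [ 0  0   0  0 ]

[[1, 0, 3, 2], [0, 1, -3, 1], [0, 0, 0, 0]]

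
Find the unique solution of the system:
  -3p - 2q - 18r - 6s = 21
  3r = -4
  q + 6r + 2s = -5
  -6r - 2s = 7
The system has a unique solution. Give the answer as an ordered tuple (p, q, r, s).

(-4/3, 2, -4/3, 1/2)

Form the augmented matrix and row-reduce:
  [ -3  -2  -18  -6  |  21 ]
  [  0   0    3   0  |  -4 ]
  [  0   1    6   2  |  -5 ]
  [  0   0   -6  -2  |   7 ]
R1 ← -1/3·R1
R2 <-> R3
R3 ← 1/3·R3
R4 ← R4 + 6·R3
R4 ← -1/2·R4
R2 ← R2 − 2·R4
R1 ← R1 − 2·R4
R2 ← R2 − 6·R3
R1 ← R1 − 6·R3
R1 ← R1 − 2/3·R2
Reading off the last column: p = -4/3, q = 2, r = -4/3, s = 1/2.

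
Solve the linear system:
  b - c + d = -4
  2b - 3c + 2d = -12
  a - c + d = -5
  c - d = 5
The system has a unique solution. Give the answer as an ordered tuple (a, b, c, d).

Form the augmented matrix and row-reduce:
  [ 0  1  -1   1  |   -4 ]
  [ 0  2  -3   2  |  -12 ]
  [ 1  0  -1   1  |   -5 ]
  [ 0  0   1  -1  |    5 ]
R1 ↔ R3
R2 → 1/2·R2
R3 → R3 − R2
R3 → 2·R3
R4 → R4 − R3
R4 → -1·R4
R2 → R2 − R4
R1 → R1 − R4
R2 → R2 + 3/2·R3
R1 → R1 + R3
Reading off the last column: a = 0, b = 1, c = 4, d = -1.

(0, 1, 4, -1)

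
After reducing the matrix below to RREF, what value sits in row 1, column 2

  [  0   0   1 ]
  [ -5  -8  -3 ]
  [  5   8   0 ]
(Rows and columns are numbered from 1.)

r1 ↔ r2
  [ -5  -8  -3 ]
  [  0   0   1 ]
  [  5   8   0 ]
r1 ← -1/5·r1
  [ 1  8/5  3/5 ]
  [ 0    0    1 ]
  [ 5    8    0 ]
r3 ← r3 − 5·r1
  [ 1  8/5  3/5 ]
  [ 0    0    1 ]
  [ 0    0   -3 ]
r3 ← r3 + 3·r2
  [ 1  8/5  3/5 ]
  [ 0    0    1 ]
  [ 0    0    0 ]
r1 ← r1 − 3/5·r2
  [ 1  8/5  0 ]
  [ 0    0  1 ]
  [ 0    0  0 ]

8/5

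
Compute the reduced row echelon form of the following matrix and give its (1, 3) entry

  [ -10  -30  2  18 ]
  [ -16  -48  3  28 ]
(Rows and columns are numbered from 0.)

ρ1 := -1/10·ρ1
ρ2 := ρ2 + 16·ρ1
ρ2 := -5·ρ2
ρ1 := ρ1 + 1/5·ρ2

4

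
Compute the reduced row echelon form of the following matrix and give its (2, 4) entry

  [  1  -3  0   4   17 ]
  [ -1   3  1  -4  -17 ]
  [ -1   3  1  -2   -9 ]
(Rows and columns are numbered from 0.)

4

R2 -> R2 + R1
  [  1  -3  0   4  17 ]
  [  0   0  1   0   0 ]
  [ -1   3  1  -2  -9 ]
R3 -> R3 + R1
  [ 1  -3  0  4  17 ]
  [ 0   0  1  0   0 ]
  [ 0   0  1  2   8 ]
R3 -> R3 − R2
  [ 1  -3  0  4  17 ]
  [ 0   0  1  0   0 ]
  [ 0   0  0  2   8 ]
R3 -> 1/2·R3
  [ 1  -3  0  4  17 ]
  [ 0   0  1  0   0 ]
  [ 0   0  0  1   4 ]
R1 -> R1 − 4·R3
  [ 1  -3  0  0  1 ]
  [ 0   0  1  0  0 ]
  [ 0   0  0  1  4 ]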